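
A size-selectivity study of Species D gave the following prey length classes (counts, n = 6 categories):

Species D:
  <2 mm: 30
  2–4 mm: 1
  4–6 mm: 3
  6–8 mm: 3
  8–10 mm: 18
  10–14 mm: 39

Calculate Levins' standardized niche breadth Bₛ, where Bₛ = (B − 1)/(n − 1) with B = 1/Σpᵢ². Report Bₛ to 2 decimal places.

Proportions for Species D (n=94): 30/94=0.3191, 1/94=0.0106, 3/94=0.0319, 3/94=0.0319, 18/94=0.1915, 39/94=0.4149
Σpᵢ² = 0.3191² + 0.0106² + 0.0319² + 0.0319² + 0.1915² + 0.4149² = 0.101825 + 0.000112 + 0.001018 + 0.001018 + 0.036672 + 0.172142 = 0.312787
B = 1 / 0.312787 = 3.1971
Bₛ = (B − 1)/(n − 1) = (3.1971 − 1)/(6 − 1) = 2.1971/5 = 0.4394

0.44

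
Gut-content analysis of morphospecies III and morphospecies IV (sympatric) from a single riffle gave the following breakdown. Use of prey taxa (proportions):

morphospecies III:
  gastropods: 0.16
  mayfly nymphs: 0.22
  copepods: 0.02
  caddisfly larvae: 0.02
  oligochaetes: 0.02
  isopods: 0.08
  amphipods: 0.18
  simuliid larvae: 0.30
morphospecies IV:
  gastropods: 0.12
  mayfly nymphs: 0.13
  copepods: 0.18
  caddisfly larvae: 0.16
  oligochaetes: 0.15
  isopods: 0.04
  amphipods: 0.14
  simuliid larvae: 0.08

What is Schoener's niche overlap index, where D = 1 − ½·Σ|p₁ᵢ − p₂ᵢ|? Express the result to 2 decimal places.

0.57

Σ|p₁ᵢ − p₂ᵢ| = 0.04 + 0.09 + 0.16 + 0.14 + 0.13 + 0.04 + 0.04 + 0.22 = 0.86
D = 1 − ½ × 0.86 = 1 − 0.430 = 0.5700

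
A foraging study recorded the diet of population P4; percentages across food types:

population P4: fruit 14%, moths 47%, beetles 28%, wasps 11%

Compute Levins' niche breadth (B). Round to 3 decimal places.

3.021

Convert percentages to proportions (divide by 100).
Σpᵢ² = 0.14² + 0.47² + 0.28² + 0.11² = 0.0196 + 0.2209 + 0.0784 + 0.0121 = 0.3310
B = 1 / 0.3310 = 3.02115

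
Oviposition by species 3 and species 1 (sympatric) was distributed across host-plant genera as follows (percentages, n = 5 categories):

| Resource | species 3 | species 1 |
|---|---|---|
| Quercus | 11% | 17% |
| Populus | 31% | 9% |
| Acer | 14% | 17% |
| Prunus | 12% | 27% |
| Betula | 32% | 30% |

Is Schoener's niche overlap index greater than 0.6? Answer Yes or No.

Convert percentages to proportions (divide by 100).
Σ|p₁ᵢ − p₂ᵢ| = 0.06 + 0.22 + 0.03 + 0.15 + 0.02 = 0.48
D = 1 − ½ × 0.48 = 1 − 0.240 = 0.7600
D = 0.7600 > 0.6 → Yes.

Yes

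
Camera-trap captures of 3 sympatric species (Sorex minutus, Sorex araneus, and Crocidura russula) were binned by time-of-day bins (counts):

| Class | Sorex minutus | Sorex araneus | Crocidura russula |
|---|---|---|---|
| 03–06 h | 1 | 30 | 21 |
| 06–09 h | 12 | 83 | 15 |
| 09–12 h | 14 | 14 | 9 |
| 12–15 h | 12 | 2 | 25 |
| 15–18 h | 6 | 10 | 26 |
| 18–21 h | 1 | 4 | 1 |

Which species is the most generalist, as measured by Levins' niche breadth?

Proportions for Sorex minutus (n=46): 1/46=0.0217, 12/46=0.2609, 14/46=0.3043, 12/46=0.2609, 6/46=0.1304, 1/46=0.0217
Proportions for Sorex araneus (n=143): 30/143=0.2098, 83/143=0.5804, 14/143=0.0979, 2/143=0.0140, 10/143=0.0699, 4/143=0.0280
Proportions for Crocidura russula (n=97): 21/97=0.2165, 15/97=0.1546, 9/97=0.0928, 25/97=0.2577, 26/97=0.2680, 1/97=0.0103
Σp_minuᵢ² = 0.0217² + 0.2609² + 0.3043² + 0.2609² + 0.1304² + 0.0217² = 0.000471 + 0.068069 + 0.092598 + 0.068069 + 0.017004 + 0.000471 = 0.246682
B_minu = 1 / 0.246682 = 4.0538
Σp_aranᵢ² = 0.2098² + 0.5804² + 0.0979² + 0.0140² + 0.0699² + 0.0280² = 0.044016 + 0.336864 + 0.009584 + 0.000196 + 0.004886 + 0.000784 = 0.396330
B_aran = 1 / 0.396330 = 2.5231
Σp_russᵢ² = 0.2165² + 0.1546² + 0.0928² + 0.2577² + 0.2680² + 0.0103² = 0.046872 + 0.023901 + 0.008612 + 0.066409 + 0.071824 + 0.000106 = 0.217724
B_russ = 1 / 0.217724 = 4.5930
Highest B → broadest niche (most generalist): Crocidura russula (B = 4.59).

Crocidura russula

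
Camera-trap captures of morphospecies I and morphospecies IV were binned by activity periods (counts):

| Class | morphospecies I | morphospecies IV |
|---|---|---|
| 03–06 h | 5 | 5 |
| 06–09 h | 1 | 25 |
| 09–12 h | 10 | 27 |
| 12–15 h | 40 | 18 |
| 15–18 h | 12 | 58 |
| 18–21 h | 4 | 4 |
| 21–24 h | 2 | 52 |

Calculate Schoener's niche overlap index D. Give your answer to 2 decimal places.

Proportions for morphospecies I (n=74): 5/74=0.0676, 1/74=0.0135, 10/74=0.1351, 40/74=0.5405, 12/74=0.1622, 4/74=0.0541, 2/74=0.0270
Proportions for morphospecies IV (n=189): 5/189=0.0265, 25/189=0.1323, 27/189=0.1429, 18/189=0.0952, 58/189=0.3069, 4/189=0.0212, 52/189=0.2751
Σ|p₁ᵢ − p₂ᵢ| = 0.0411 + 0.1188 + 0.0078 + 0.4453 + 0.1447 + 0.0329 + 0.2481 = 1.0387
D = 1 − ½ × 1.0387 = 1 − 0.51935 = 0.48065

0.48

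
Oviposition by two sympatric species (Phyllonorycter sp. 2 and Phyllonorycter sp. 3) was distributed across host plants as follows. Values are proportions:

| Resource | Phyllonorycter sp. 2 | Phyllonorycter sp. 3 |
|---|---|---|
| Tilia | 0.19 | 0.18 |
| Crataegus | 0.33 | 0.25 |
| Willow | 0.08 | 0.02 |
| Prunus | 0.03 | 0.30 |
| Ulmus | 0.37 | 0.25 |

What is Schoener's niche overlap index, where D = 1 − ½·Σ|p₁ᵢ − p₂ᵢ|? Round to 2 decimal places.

0.73

Σ|p₁ᵢ − p₂ᵢ| = 0.01 + 0.08 + 0.06 + 0.27 + 0.12 = 0.54
D = 1 − ½ × 0.54 = 1 − 0.270 = 0.7300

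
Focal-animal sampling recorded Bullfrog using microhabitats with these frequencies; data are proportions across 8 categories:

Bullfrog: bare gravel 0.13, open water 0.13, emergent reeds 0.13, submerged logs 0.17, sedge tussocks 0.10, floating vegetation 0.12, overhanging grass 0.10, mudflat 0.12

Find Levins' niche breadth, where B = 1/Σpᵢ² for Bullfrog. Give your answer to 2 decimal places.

Σpᵢ² = 0.13² + 0.13² + 0.13² + 0.17² + 0.10² + 0.12² + 0.10² + 0.12² = 0.0169 + 0.0169 + 0.0169 + 0.0289 + 0.0100 + 0.0144 + 0.0100 + 0.0144 = 0.1284
B = 1 / 0.1284 = 7.7882

7.79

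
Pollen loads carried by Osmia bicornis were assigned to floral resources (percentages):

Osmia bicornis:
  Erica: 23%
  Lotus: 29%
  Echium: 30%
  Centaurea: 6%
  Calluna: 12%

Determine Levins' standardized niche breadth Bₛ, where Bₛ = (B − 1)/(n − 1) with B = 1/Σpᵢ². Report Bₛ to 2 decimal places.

Convert percentages to proportions (divide by 100).
Σpᵢ² = 0.23² + 0.29² + 0.30² + 0.06² + 0.12² = 0.0529 + 0.0841 + 0.0900 + 0.0036 + 0.0144 = 0.2450
B = 1 / 0.2450 = 4.0816
Bₛ = (B − 1)/(n − 1) = (4.0816 − 1)/(5 − 1) = 3.0816/4 = 0.7704

0.77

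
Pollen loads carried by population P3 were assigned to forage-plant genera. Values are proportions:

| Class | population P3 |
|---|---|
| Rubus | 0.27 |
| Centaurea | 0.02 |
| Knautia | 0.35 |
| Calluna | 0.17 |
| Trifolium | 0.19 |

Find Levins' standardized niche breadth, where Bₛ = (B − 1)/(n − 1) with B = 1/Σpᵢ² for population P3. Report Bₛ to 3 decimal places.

Σpᵢ² = 0.27² + 0.02² + 0.35² + 0.17² + 0.19² = 0.0729 + 0.0004 + 0.1225 + 0.0289 + 0.0361 = 0.2608
B = 1 / 0.2608 = 3.83436
Bₛ = (B − 1)/(n − 1) = (3.83436 − 1)/(5 − 1) = 2.83436/4 = 0.70859

0.709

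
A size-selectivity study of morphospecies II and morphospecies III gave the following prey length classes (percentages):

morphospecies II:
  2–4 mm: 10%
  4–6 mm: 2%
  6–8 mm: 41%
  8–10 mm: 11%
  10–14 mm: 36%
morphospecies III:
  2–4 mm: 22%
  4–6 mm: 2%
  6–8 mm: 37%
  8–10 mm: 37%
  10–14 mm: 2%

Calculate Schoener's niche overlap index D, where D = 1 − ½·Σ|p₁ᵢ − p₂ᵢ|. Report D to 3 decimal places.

Convert percentages to proportions (divide by 100).
Σ|p₁ᵢ − p₂ᵢ| = 0.12 + 0.00 + 0.04 + 0.26 + 0.34 = 0.76
D = 1 − ½ × 0.76 = 1 − 0.380 = 0.62000

0.620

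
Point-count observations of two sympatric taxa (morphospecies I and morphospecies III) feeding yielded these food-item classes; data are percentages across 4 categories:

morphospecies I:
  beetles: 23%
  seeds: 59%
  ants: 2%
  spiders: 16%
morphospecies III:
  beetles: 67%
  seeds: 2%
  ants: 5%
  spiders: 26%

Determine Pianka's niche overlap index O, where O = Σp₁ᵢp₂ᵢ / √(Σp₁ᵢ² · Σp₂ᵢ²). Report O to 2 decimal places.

Convert percentages to proportions (divide by 100).
Σ p₁ᵢp₂ᵢ = 0.1541 + 0.0118 + 0.0010 + 0.0416 = 0.2085
Σp_1ᵢ² = 0.23² + 0.59² + 0.02² + 0.16² = 0.0529 + 0.3481 + 0.0004 + 0.0256 = 0.4270
Σp_2ᵢ² = 0.67² + 0.02² + 0.05² + 0.26² = 0.4489 + 0.0004 + 0.0025 + 0.0676 = 0.5194
O = 0.2085 / √(0.4270 × 0.5194) = 0.2085 / 0.47094 = 0.4427

0.44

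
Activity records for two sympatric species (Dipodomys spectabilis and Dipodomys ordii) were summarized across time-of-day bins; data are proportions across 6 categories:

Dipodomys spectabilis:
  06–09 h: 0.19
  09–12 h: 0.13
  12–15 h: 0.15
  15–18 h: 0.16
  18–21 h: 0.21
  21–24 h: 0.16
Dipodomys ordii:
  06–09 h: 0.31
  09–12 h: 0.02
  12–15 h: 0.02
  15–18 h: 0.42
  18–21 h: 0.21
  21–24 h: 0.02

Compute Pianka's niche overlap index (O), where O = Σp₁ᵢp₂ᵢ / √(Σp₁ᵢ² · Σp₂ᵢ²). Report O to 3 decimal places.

Σ p₁ᵢp₂ᵢ = 0.0589 + 0.0026 + 0.0030 + 0.0672 + 0.0441 + 0.0032 = 0.1790
Σp_1ᵢ² = 0.19² + 0.13² + 0.15² + 0.16² + 0.21² + 0.16² = 0.0361 + 0.0169 + 0.0225 + 0.0256 + 0.0441 + 0.0256 = 0.1708
Σp_2ᵢ² = 0.31² + 0.02² + 0.02² + 0.42² + 0.21² + 0.02² = 0.0961 + 0.0004 + 0.0004 + 0.1764 + 0.0441 + 0.0004 = 0.3178
O = 0.1790 / √(0.1708 × 0.3178) = 0.1790 / 0.232981 = 0.76830

0.768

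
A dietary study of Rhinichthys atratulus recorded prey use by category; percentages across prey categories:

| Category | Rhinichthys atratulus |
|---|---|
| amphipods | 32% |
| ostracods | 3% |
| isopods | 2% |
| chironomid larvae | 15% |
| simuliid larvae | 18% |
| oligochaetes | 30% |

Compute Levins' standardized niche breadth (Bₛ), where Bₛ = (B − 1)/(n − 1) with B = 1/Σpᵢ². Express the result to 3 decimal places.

0.605

Convert percentages to proportions (divide by 100).
Σpᵢ² = 0.32² + 0.03² + 0.02² + 0.15² + 0.18² + 0.30² = 0.1024 + 0.0009 + 0.0004 + 0.0225 + 0.0324 + 0.0900 = 0.2486
B = 1 / 0.2486 = 4.02253
Bₛ = (B − 1)/(n − 1) = (4.02253 − 1)/(6 − 1) = 3.02253/5 = 0.60451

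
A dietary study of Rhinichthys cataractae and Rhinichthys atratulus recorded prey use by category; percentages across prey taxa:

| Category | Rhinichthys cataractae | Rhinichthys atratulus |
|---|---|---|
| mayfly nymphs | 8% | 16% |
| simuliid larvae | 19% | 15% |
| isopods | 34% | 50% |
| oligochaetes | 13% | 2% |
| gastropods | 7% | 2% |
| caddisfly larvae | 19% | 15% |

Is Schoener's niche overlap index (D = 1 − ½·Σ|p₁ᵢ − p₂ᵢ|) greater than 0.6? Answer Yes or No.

Yes

Convert percentages to proportions (divide by 100).
Σ|p₁ᵢ − p₂ᵢ| = 0.08 + 0.04 + 0.16 + 0.11 + 0.05 + 0.04 = 0.48
D = 1 − ½ × 0.48 = 1 − 0.240 = 0.7600
D = 0.7600 > 0.6 → Yes.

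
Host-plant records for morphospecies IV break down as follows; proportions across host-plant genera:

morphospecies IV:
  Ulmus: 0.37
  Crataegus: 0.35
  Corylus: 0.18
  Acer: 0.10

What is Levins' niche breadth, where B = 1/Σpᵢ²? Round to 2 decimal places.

Σpᵢ² = 0.37² + 0.35² + 0.18² + 0.10² = 0.1369 + 0.1225 + 0.0324 + 0.0100 = 0.3018
B = 1 / 0.3018 = 3.3135

3.31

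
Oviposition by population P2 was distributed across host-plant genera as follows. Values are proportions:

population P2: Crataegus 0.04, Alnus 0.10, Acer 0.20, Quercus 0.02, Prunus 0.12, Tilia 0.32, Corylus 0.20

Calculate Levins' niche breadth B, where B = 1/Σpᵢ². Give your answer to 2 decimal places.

Σpᵢ² = 0.04² + 0.10² + 0.20² + 0.02² + 0.12² + 0.32² + 0.20² = 0.0016 + 0.0100 + 0.0400 + 0.0004 + 0.0144 + 0.1024 + 0.0400 = 0.2088
B = 1 / 0.2088 = 4.7893

4.79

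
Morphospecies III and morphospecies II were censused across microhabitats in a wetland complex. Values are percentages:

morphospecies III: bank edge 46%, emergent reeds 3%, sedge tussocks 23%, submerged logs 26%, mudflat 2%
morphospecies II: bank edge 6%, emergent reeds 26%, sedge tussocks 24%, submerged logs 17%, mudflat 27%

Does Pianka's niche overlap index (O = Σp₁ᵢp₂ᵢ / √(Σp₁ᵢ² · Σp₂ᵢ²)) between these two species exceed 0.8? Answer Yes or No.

No

Convert percentages to proportions (divide by 100).
Σ p₁ᵢp₂ᵢ = 0.0276 + 0.0078 + 0.0552 + 0.0442 + 0.0054 = 0.1402
Σp_1ᵢ² = 0.46² + 0.03² + 0.23² + 0.26² + 0.02² = 0.2116 + 0.0009 + 0.0529 + 0.0676 + 0.0004 = 0.3334
Σp_2ᵢ² = 0.06² + 0.26² + 0.24² + 0.17² + 0.27² = 0.0036 + 0.0676 + 0.0576 + 0.0289 + 0.0729 = 0.2306
O = 0.1402 / √(0.3334 × 0.2306) = 0.1402 / 0.27728 = 0.5056
O = 0.5056 < 0.8 → No.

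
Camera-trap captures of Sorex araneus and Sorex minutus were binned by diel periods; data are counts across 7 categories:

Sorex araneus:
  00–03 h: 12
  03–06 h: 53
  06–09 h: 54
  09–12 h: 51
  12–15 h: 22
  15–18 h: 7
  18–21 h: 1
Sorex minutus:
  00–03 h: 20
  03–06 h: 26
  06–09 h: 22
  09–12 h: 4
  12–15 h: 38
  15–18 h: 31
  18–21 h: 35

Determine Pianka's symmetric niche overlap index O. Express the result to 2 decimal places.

Proportions for Sorex araneus (n=200): 12/200=0.0600, 53/200=0.2650, 54/200=0.2700, 51/200=0.2550, 22/200=0.1100, 7/200=0.0350, 1/200=0.0050
Proportions for Sorex minutus (n=176): 20/176=0.1136, 26/176=0.1477, 22/176=0.1250, 4/176=0.0227, 38/176=0.2159, 31/176=0.1761, 35/176=0.1989
Σ p₁ᵢp₂ᵢ = 0.006816 + 0.039141 + 0.033750 + 0.005789 + 0.023749 + 0.006164 + 0.000995 = 0.116404
Σp_1ᵢ² = 0.0600² + 0.2650² + 0.2700² + 0.2550² + 0.1100² + 0.0350² + 0.0050² = 0.003600 + 0.070225 + 0.072900 + 0.065025 + 0.012100 + 0.001225 + 0.000025 = 0.225100
Σp_2ᵢ² = 0.1136² + 0.1477² + 0.1250² + 0.0227² + 0.2159² + 0.1761² + 0.1989² = 0.012905 + 0.021815 + 0.015625 + 0.000515 + 0.046613 + 0.031011 + 0.039561 = 0.168045
O = 0.116404 / √(0.225100 × 0.168045) = 0.116404 / 0.1944915 = 0.5985

0.60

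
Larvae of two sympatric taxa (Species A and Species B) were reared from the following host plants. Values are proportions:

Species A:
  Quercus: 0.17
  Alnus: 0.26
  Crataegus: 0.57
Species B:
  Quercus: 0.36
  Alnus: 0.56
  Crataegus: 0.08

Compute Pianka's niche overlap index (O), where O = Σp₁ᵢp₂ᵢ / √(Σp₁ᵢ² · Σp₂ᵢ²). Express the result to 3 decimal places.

0.580

Σ p₁ᵢp₂ᵢ = 0.0612 + 0.1456 + 0.0456 = 0.2524
Σp_1ᵢ² = 0.17² + 0.26² + 0.57² = 0.0289 + 0.0676 + 0.3249 = 0.4214
Σp_2ᵢ² = 0.36² + 0.56² + 0.08² = 0.1296 + 0.3136 + 0.0064 = 0.4496
O = 0.2524 / √(0.4214 × 0.4496) = 0.2524 / 0.435272 = 0.57987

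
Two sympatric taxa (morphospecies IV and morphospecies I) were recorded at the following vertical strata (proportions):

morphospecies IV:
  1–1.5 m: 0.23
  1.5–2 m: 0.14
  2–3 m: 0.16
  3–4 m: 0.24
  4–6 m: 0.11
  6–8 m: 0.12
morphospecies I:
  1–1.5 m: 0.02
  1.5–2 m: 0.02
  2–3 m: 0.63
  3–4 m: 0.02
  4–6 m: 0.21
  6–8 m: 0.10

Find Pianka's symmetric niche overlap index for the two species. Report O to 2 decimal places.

0.52

Σ p₁ᵢp₂ᵢ = 0.0046 + 0.0028 + 0.1008 + 0.0048 + 0.0231 + 0.0120 = 0.1481
Σp_1ᵢ² = 0.23² + 0.14² + 0.16² + 0.24² + 0.11² + 0.12² = 0.0529 + 0.0196 + 0.0256 + 0.0576 + 0.0121 + 0.0144 = 0.1822
Σp_2ᵢ² = 0.02² + 0.02² + 0.63² + 0.02² + 0.21² + 0.10² = 0.0004 + 0.0004 + 0.3969 + 0.0004 + 0.0441 + 0.0100 = 0.4522
O = 0.1481 / √(0.1822 × 0.4522) = 0.1481 / 0.28704 = 0.5160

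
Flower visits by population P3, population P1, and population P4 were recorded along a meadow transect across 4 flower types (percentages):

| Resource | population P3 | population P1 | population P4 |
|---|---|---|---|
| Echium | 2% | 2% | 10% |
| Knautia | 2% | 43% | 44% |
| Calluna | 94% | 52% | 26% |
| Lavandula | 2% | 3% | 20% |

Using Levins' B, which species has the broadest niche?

population P4

Convert percentages to proportions (divide by 100).
Σp_P3ᵢ² = 0.02² + 0.02² + 0.94² + 0.02² = 0.0004 + 0.0004 + 0.8836 + 0.0004 = 0.8848
B_P3 = 1 / 0.8848 = 1.1302
Σp_P1ᵢ² = 0.02² + 0.43² + 0.52² + 0.03² = 0.0004 + 0.1849 + 0.2704 + 0.0009 = 0.4566
B_P1 = 1 / 0.4566 = 2.1901
Σp_P4ᵢ² = 0.10² + 0.44² + 0.26² + 0.20² = 0.0100 + 0.1936 + 0.0676 + 0.0400 = 0.3112
B_P4 = 1 / 0.3112 = 3.2134
Highest B → broadest niche (most generalist): population P4 (B = 3.21).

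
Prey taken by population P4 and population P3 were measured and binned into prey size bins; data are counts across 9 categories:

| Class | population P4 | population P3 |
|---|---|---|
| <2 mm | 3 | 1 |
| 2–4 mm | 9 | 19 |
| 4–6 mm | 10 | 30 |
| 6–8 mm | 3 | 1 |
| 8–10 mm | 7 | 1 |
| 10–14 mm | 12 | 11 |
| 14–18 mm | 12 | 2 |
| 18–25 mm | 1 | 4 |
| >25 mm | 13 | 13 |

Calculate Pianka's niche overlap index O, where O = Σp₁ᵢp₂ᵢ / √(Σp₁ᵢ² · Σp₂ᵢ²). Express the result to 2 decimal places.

0.77

Proportions for population P4 (n=70): 3/70=0.0429, 9/70=0.1286, 10/70=0.1429, 3/70=0.0429, 7/70=0.1000, 12/70=0.1714, 12/70=0.1714, 1/70=0.0143, 13/70=0.1857
Proportions for population P3 (n=82): 1/82=0.0122, 19/82=0.2317, 30/82=0.3659, 1/82=0.0122, 1/82=0.0122, 11/82=0.1341, 2/82=0.0244, 4/82=0.0488, 13/82=0.1585
Σ p₁ᵢp₂ᵢ = 0.000523 + 0.029797 + 0.052287 + 0.000523 + 0.001220 + 0.022985 + 0.004182 + 0.000698 + 0.029433 = 0.141648
Σp_1ᵢ² = 0.0429² + 0.1286² + 0.1429² + 0.0429² + 0.1000² + 0.1714² + 0.1714² + 0.0143² + 0.1857² = 0.001840 + 0.016538 + 0.020420 + 0.001840 + 0.010000 + 0.029378 + 0.029378 + 0.000204 + 0.034484 = 0.144082
Σp_2ᵢ² = 0.0122² + 0.2317² + 0.3659² + 0.0122² + 0.0122² + 0.1341² + 0.0244² + 0.0488² + 0.1585² = 0.000149 + 0.053685 + 0.133883 + 0.000149 + 0.000149 + 0.017983 + 0.000595 + 0.002381 + 0.025122 = 0.234096
O = 0.141648 / √(0.144082 × 0.234096) = 0.141648 / 0.1836546 = 0.7713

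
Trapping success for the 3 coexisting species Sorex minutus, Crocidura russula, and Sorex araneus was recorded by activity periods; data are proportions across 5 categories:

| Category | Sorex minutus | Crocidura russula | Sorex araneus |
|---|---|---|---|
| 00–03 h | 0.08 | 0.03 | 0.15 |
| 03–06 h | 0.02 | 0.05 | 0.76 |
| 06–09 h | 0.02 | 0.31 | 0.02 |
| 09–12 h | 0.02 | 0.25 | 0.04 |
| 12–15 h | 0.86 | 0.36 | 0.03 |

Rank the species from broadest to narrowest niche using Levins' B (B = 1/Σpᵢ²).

Crocidura russula > Sorex araneus > Sorex minutus

Σp_minuᵢ² = 0.08² + 0.02² + 0.02² + 0.02² + 0.86² = 0.0064 + 0.0004 + 0.0004 + 0.0004 + 0.7396 = 0.7472
B_minu = 1 / 0.7472 = 1.3383
Σp_russᵢ² = 0.03² + 0.05² + 0.31² + 0.25² + 0.36² = 0.0009 + 0.0025 + 0.0961 + 0.0625 + 0.1296 = 0.2916
B_russ = 1 / 0.2916 = 3.4294
Σp_aranᵢ² = 0.15² + 0.76² + 0.02² + 0.04² + 0.03² = 0.0225 + 0.5776 + 0.0004 + 0.0016 + 0.0009 = 0.6030
B_aran = 1 / 0.6030 = 1.6584
Ranking by B (broadest → narrowest): Crocidura russula (3.43) > Sorex araneus (1.66) > Sorex minutus (1.34)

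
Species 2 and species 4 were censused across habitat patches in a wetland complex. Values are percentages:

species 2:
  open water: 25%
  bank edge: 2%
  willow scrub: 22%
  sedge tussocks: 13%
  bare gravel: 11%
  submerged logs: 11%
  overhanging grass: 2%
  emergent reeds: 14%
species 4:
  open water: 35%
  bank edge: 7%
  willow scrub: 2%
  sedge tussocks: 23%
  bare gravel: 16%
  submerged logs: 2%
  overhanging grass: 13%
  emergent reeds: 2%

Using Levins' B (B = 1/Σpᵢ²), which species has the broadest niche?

species 2

Convert percentages to proportions (divide by 100).
Σp_2ᵢ² = 0.25² + 0.02² + 0.22² + 0.13² + 0.11² + 0.11² + 0.02² + 0.14² = 0.0625 + 0.0004 + 0.0484 + 0.0169 + 0.0121 + 0.0121 + 0.0004 + 0.0196 = 0.1724
B_2 = 1 / 0.1724 = 5.8005
Σp_4ᵢ² = 0.35² + 0.07² + 0.02² + 0.23² + 0.16² + 0.02² + 0.13² + 0.02² = 0.1225 + 0.0049 + 0.0004 + 0.0529 + 0.0256 + 0.0004 + 0.0169 + 0.0004 = 0.2240
B_4 = 1 / 0.2240 = 4.4643
Highest B → broadest niche (most generalist): species 2 (B = 5.80).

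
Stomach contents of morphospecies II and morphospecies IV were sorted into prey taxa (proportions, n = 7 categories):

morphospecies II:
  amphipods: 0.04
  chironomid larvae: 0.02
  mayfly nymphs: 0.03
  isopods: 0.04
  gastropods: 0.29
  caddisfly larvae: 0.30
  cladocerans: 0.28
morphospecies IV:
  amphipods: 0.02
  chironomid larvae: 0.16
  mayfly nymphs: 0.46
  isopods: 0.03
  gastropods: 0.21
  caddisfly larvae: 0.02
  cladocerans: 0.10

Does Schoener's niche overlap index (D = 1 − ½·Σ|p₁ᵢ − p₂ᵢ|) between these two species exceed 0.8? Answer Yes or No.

No

Σ|p₁ᵢ − p₂ᵢ| = 0.02 + 0.14 + 0.43 + 0.01 + 0.08 + 0.28 + 0.18 = 1.14
D = 1 − ½ × 1.14 = 1 − 0.570 = 0.4300
D = 0.4300 < 0.8 → No.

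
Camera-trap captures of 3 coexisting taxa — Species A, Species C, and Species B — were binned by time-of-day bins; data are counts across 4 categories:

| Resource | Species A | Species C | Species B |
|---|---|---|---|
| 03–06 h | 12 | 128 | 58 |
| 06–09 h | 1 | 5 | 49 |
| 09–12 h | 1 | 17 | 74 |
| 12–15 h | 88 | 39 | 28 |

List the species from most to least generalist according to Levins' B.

Species B > Species C > Species A

Proportions for Species A (n=102): 12/102=0.1176, 1/102=0.0098, 1/102=0.0098, 88/102=0.8627
Proportions for Species C (n=189): 128/189=0.6772, 5/189=0.0265, 17/189=0.0899, 39/189=0.2063
Proportions for Species B (n=209): 58/209=0.2775, 49/209=0.2344, 74/209=0.3541, 28/209=0.1340
Σp_Aᵢ² = 0.1176² + 0.0098² + 0.0098² + 0.8627² = 0.013830 + 0.000096 + 0.000096 + 0.744251 = 0.758273
B_A = 1 / 0.758273 = 1.3188
Σp_Cᵢ² = 0.6772² + 0.0265² + 0.0899² + 0.2063² = 0.458600 + 0.000702 + 0.008082 + 0.042560 = 0.509944
B_C = 1 / 0.509944 = 1.9610
Σp_Bᵢ² = 0.2775² + 0.2344² + 0.3541² + 0.1340² = 0.077006 + 0.054943 + 0.125387 + 0.017956 = 0.275292
B_B = 1 / 0.275292 = 3.6325
Ranking by B (broadest → narrowest): Species B (3.63) > Species C (1.96) > Species A (1.32)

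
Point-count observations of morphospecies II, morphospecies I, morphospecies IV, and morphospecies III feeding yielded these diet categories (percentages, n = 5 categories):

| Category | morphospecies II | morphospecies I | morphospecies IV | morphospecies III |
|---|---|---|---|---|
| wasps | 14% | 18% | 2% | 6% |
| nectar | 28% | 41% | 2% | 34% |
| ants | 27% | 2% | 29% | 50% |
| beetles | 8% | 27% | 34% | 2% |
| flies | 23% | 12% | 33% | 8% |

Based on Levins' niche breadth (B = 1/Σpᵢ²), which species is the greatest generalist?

Convert percentages to proportions (divide by 100).
Σp_IIᵢ² = 0.14² + 0.28² + 0.27² + 0.08² + 0.23² = 0.0196 + 0.0784 + 0.0729 + 0.0064 + 0.0529 = 0.2302
B_II = 1 / 0.2302 = 4.3440
Σp_Iᵢ² = 0.18² + 0.41² + 0.02² + 0.27² + 0.12² = 0.0324 + 0.1681 + 0.0004 + 0.0729 + 0.0144 = 0.2882
B_I = 1 / 0.2882 = 3.4698
Σp_IVᵢ² = 0.02² + 0.02² + 0.29² + 0.34² + 0.33² = 0.0004 + 0.0004 + 0.0841 + 0.1156 + 0.1089 = 0.3094
B_IV = 1 / 0.3094 = 3.2321
Σp_IIIᵢ² = 0.06² + 0.34² + 0.50² + 0.02² + 0.08² = 0.0036 + 0.1156 + 0.2500 + 0.0004 + 0.0064 = 0.3760
B_III = 1 / 0.3760 = 2.6596
Highest B → broadest niche (most generalist): morphospecies II (B = 4.34).

morphospecies II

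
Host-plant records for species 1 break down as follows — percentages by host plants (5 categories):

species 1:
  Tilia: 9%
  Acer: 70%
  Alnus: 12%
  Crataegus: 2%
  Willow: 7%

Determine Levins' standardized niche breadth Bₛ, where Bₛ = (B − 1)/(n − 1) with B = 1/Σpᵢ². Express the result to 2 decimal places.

0.23

Convert percentages to proportions (divide by 100).
Σpᵢ² = 0.09² + 0.70² + 0.12² + 0.02² + 0.07² = 0.0081 + 0.4900 + 0.0144 + 0.0004 + 0.0049 = 0.5178
B = 1 / 0.5178 = 1.9312
Bₛ = (B − 1)/(n − 1) = (1.9312 − 1)/(5 − 1) = 0.9312/4 = 0.2328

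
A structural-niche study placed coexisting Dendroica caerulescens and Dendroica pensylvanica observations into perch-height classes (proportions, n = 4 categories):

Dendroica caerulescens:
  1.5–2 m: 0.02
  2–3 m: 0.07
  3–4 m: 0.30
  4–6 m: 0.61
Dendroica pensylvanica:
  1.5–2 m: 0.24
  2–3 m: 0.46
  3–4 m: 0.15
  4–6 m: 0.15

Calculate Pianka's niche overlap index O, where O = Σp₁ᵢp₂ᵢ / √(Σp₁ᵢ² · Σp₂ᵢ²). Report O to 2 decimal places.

Σ p₁ᵢp₂ᵢ = 0.0048 + 0.0322 + 0.0450 + 0.0915 = 0.1735
Σp_1ᵢ² = 0.02² + 0.07² + 0.30² + 0.61² = 0.0004 + 0.0049 + 0.0900 + 0.3721 = 0.4674
Σp_2ᵢ² = 0.24² + 0.46² + 0.15² + 0.15² = 0.0576 + 0.2116 + 0.0225 + 0.0225 = 0.3142
O = 0.1735 / √(0.4674 × 0.3142) = 0.1735 / 0.38322 = 0.4527

0.45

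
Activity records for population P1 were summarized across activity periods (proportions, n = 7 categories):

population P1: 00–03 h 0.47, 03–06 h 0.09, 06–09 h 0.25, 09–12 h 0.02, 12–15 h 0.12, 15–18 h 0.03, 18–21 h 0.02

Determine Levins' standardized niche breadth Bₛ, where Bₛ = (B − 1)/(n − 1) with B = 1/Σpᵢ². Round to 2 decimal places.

Σpᵢ² = 0.47² + 0.09² + 0.25² + 0.02² + 0.12² + 0.03² + 0.02² = 0.2209 + 0.0081 + 0.0625 + 0.0004 + 0.0144 + 0.0009 + 0.0004 = 0.3076
B = 1 / 0.3076 = 3.2510
Bₛ = (B − 1)/(n − 1) = (3.2510 − 1)/(7 − 1) = 2.2510/6 = 0.3752

0.38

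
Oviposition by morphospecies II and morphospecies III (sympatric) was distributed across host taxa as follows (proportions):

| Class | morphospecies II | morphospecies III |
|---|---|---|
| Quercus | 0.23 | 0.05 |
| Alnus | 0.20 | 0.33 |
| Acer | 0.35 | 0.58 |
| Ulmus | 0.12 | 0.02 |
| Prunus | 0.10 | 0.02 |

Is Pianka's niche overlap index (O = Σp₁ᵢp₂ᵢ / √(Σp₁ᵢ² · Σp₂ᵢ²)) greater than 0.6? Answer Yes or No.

Yes

Σ p₁ᵢp₂ᵢ = 0.0115 + 0.0660 + 0.2030 + 0.0024 + 0.0020 = 0.2849
Σp_1ᵢ² = 0.23² + 0.20² + 0.35² + 0.12² + 0.10² = 0.0529 + 0.0400 + 0.1225 + 0.0144 + 0.0100 = 0.2398
Σp_2ᵢ² = 0.05² + 0.33² + 0.58² + 0.02² + 0.02² = 0.0025 + 0.1089 + 0.3364 + 0.0004 + 0.0004 = 0.4486
O = 0.2849 / √(0.2398 × 0.4486) = 0.2849 / 0.32799 = 0.8686
O = 0.8686 > 0.6 → Yes.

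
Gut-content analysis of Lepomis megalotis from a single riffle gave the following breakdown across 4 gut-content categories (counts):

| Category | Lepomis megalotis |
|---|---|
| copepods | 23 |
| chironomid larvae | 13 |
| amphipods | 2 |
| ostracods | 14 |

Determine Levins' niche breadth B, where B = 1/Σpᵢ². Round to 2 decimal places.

Proportions for Lepomis megalotis (n=52): 23/52=0.4423, 13/52=0.2500, 2/52=0.0385, 14/52=0.2692
Σpᵢ² = 0.4423² + 0.2500² + 0.0385² + 0.2692² = 0.195629 + 0.062500 + 0.001482 + 0.072469 = 0.332080
B = 1 / 0.332080 = 3.0113

3.01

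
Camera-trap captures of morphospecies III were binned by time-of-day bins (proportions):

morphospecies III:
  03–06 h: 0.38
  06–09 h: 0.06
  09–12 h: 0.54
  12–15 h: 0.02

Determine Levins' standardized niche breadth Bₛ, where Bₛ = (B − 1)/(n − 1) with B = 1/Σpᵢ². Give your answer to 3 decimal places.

0.424

Σpᵢ² = 0.38² + 0.06² + 0.54² + 0.02² = 0.1444 + 0.0036 + 0.2916 + 0.0004 = 0.4400
B = 1 / 0.4400 = 2.27273
Bₛ = (B − 1)/(n − 1) = (2.27273 − 1)/(4 − 1) = 1.27273/3 = 0.42424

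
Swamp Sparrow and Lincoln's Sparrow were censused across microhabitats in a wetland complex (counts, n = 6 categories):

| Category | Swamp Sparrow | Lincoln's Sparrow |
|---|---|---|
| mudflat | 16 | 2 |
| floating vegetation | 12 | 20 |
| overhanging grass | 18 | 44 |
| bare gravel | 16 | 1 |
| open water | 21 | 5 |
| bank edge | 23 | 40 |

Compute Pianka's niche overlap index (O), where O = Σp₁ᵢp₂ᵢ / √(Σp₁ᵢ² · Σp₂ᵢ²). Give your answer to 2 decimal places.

Proportions for Swamp Sparrow (n=106): 16/106=0.1509, 12/106=0.1132, 18/106=0.1698, 16/106=0.1509, 21/106=0.1981, 23/106=0.2170
Proportions for Lincoln's Sparrow (n=112): 2/112=0.0179, 20/112=0.1786, 44/112=0.3929, 1/112=0.0089, 5/112=0.0446, 40/112=0.3571
Σ p₁ᵢp₂ᵢ = 0.002701 + 0.020218 + 0.066714 + 0.001343 + 0.008835 + 0.077491 = 0.177302
Σp_1ᵢ² = 0.1509² + 0.1132² + 0.1698² + 0.1509² + 0.1981² + 0.2170² = 0.022771 + 0.012814 + 0.028832 + 0.022771 + 0.039244 + 0.047089 = 0.173521
Σp_2ᵢ² = 0.0179² + 0.1786² + 0.3929² + 0.0089² + 0.0446² + 0.3571² = 0.000320 + 0.031898 + 0.154370 + 0.000079 + 0.001989 + 0.127520 = 0.316176
O = 0.177302 / √(0.173521 × 0.316176) = 0.177302 / 0.2342289 = 0.7570

0.76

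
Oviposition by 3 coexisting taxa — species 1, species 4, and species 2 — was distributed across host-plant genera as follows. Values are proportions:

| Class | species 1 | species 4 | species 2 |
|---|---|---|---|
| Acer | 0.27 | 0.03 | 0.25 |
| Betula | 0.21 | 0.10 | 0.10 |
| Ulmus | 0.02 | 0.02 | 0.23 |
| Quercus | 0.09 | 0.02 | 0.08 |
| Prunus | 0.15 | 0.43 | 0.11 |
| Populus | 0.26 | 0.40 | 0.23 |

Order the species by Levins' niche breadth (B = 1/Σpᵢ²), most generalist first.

Σp_1ᵢ² = 0.27² + 0.21² + 0.02² + 0.09² + 0.15² + 0.26² = 0.0729 + 0.0441 + 0.0004 + 0.0081 + 0.0225 + 0.0676 = 0.2156
B_1 = 1 / 0.2156 = 4.6382
Σp_4ᵢ² = 0.03² + 0.10² + 0.02² + 0.02² + 0.43² + 0.40² = 0.0009 + 0.0100 + 0.0004 + 0.0004 + 0.1849 + 0.1600 = 0.3566
B_4 = 1 / 0.3566 = 2.8043
Σp_2ᵢ² = 0.25² + 0.10² + 0.23² + 0.08² + 0.11² + 0.23² = 0.0625 + 0.0100 + 0.0529 + 0.0064 + 0.0121 + 0.0529 = 0.1968
B_2 = 1 / 0.1968 = 5.0813
Ranking by B (broadest → narrowest): species 2 (5.08) > species 1 (4.64) > species 4 (2.80)

species 2 > species 1 > species 4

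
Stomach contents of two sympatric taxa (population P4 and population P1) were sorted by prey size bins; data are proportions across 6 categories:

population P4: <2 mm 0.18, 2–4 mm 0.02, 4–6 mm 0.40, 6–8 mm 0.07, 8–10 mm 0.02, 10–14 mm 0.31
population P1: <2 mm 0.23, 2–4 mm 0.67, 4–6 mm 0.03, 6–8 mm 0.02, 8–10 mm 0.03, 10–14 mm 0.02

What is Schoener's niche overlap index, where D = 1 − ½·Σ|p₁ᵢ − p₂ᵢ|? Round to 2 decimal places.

0.29

Σ|p₁ᵢ − p₂ᵢ| = 0.05 + 0.65 + 0.37 + 0.05 + 0.01 + 0.29 = 1.42
D = 1 − ½ × 1.42 = 1 − 0.710 = 0.2900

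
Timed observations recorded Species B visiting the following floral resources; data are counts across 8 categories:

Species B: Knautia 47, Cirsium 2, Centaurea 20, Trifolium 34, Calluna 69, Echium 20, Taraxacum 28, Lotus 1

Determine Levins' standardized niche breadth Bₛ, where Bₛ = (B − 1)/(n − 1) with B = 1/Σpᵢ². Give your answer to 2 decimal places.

0.58

Proportions for Species B (n=221): 47/221=0.2127, 2/221=0.0090, 20/221=0.0905, 34/221=0.1538, 69/221=0.3122, 20/221=0.0905, 28/221=0.1267, 1/221=0.0045
Σpᵢ² = 0.2127² + 0.0090² + 0.0905² + 0.1538² + 0.3122² + 0.0905² + 0.1267² + 0.0045² = 0.045241 + 0.000081 + 0.008190 + 0.023654 + 0.097469 + 0.008190 + 0.016053 + 0.000020 = 0.198898
B = 1 / 0.198898 = 5.0277
Bₛ = (B − 1)/(n − 1) = (5.0277 − 1)/(8 − 1) = 4.0277/7 = 0.5754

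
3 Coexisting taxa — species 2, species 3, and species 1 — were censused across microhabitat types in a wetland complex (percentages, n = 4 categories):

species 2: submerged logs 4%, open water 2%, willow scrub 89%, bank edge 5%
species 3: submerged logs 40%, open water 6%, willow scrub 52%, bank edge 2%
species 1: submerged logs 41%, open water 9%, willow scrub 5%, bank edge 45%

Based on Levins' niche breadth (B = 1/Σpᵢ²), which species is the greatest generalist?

species 1

Convert percentages to proportions (divide by 100).
Σp_2ᵢ² = 0.04² + 0.02² + 0.89² + 0.05² = 0.0016 + 0.0004 + 0.7921 + 0.0025 = 0.7966
B_2 = 1 / 0.7966 = 1.2553
Σp_3ᵢ² = 0.40² + 0.06² + 0.52² + 0.02² = 0.1600 + 0.0036 + 0.2704 + 0.0004 = 0.4344
B_3 = 1 / 0.4344 = 2.3020
Σp_1ᵢ² = 0.41² + 0.09² + 0.05² + 0.45² = 0.1681 + 0.0081 + 0.0025 + 0.2025 = 0.3812
B_1 = 1 / 0.3812 = 2.6233
Highest B → broadest niche (most generalist): species 1 (B = 2.62).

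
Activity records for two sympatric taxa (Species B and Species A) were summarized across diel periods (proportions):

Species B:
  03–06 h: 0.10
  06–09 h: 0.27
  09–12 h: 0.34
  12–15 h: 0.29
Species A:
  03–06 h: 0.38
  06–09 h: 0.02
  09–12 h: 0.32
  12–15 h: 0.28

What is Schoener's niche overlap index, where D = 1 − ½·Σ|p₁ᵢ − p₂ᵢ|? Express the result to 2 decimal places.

0.72

Σ|p₁ᵢ − p₂ᵢ| = 0.28 + 0.25 + 0.02 + 0.01 = 0.56
D = 1 − ½ × 0.56 = 1 − 0.280 = 0.7200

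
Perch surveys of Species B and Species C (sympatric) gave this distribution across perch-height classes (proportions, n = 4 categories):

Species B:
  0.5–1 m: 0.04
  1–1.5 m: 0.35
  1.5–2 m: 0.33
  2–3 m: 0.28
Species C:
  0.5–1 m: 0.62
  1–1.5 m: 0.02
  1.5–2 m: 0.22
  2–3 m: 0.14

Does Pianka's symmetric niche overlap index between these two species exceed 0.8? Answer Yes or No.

Σ p₁ᵢp₂ᵢ = 0.0248 + 0.0070 + 0.0726 + 0.0392 = 0.1436
Σp_1ᵢ² = 0.04² + 0.35² + 0.33² + 0.28² = 0.0016 + 0.1225 + 0.1089 + 0.0784 = 0.3114
Σp_2ᵢ² = 0.62² + 0.02² + 0.22² + 0.14² = 0.3844 + 0.0004 + 0.0484 + 0.0196 = 0.4528
O = 0.1436 / √(0.3114 × 0.4528) = 0.1436 / 0.37550 = 0.3824
O = 0.3824 < 0.8 → No.

No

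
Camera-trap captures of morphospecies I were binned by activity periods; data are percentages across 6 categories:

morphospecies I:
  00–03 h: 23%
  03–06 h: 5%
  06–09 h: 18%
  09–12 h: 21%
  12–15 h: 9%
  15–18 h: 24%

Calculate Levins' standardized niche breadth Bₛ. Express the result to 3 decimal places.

0.812

Convert percentages to proportions (divide by 100).
Σpᵢ² = 0.23² + 0.05² + 0.18² + 0.21² + 0.09² + 0.24² = 0.0529 + 0.0025 + 0.0324 + 0.0441 + 0.0081 + 0.0576 = 0.1976
B = 1 / 0.1976 = 5.06073
Bₛ = (B − 1)/(n − 1) = (5.06073 − 1)/(6 − 1) = 4.06073/5 = 0.81215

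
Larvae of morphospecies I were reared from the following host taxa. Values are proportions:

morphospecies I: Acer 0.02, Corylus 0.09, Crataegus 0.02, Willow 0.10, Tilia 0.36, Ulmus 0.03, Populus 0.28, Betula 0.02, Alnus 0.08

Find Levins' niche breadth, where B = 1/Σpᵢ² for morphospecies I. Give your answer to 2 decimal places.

Σpᵢ² = 0.02² + 0.09² + 0.02² + 0.10² + 0.36² + 0.03² + 0.28² + 0.02² + 0.08² = 0.0004 + 0.0081 + 0.0004 + 0.0100 + 0.1296 + 0.0009 + 0.0784 + 0.0004 + 0.0064 = 0.2346
B = 1 / 0.2346 = 4.2626

4.26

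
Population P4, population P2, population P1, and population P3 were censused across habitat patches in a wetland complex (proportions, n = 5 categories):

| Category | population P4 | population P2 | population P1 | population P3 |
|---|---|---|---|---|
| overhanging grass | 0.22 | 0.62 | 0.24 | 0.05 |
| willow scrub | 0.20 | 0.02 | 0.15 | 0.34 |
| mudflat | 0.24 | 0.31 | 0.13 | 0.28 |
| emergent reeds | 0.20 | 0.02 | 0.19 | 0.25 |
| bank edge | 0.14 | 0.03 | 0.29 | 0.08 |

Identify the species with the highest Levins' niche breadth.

Σp_P4ᵢ² = 0.22² + 0.20² + 0.24² + 0.20² + 0.14² = 0.0484 + 0.0400 + 0.0576 + 0.0400 + 0.0196 = 0.2056
B_P4 = 1 / 0.2056 = 4.8638
Σp_P2ᵢ² = 0.62² + 0.02² + 0.31² + 0.02² + 0.03² = 0.3844 + 0.0004 + 0.0961 + 0.0004 + 0.0009 = 0.4822
B_P2 = 1 / 0.4822 = 2.0738
Σp_P1ᵢ² = 0.24² + 0.15² + 0.13² + 0.19² + 0.29² = 0.0576 + 0.0225 + 0.0169 + 0.0361 + 0.0841 = 0.2172
B_P1 = 1 / 0.2172 = 4.6041
Σp_P3ᵢ² = 0.05² + 0.34² + 0.28² + 0.25² + 0.08² = 0.0025 + 0.1156 + 0.0784 + 0.0625 + 0.0064 = 0.2654
B_P3 = 1 / 0.2654 = 3.7679
Highest B → broadest niche (most generalist): population P4 (B = 4.86).

population P4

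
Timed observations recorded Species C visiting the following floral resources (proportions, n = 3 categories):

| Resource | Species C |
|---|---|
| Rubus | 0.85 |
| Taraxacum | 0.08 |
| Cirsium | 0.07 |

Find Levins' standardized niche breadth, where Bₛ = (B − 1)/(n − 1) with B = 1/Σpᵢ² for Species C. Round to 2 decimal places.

0.18

Σpᵢ² = 0.85² + 0.08² + 0.07² = 0.7225 + 0.0064 + 0.0049 = 0.7338
B = 1 / 0.7338 = 1.3628
Bₛ = (B − 1)/(n − 1) = (1.3628 − 1)/(3 − 1) = 0.3628/2 = 0.1814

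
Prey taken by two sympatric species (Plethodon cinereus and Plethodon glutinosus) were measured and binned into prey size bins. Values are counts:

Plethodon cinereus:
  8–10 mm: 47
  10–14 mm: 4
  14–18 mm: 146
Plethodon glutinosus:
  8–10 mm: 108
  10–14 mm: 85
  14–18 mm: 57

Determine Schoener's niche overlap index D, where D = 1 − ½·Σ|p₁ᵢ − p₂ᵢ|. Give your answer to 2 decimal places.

0.49

Proportions for Plethodon cinereus (n=197): 47/197=0.2386, 4/197=0.0203, 146/197=0.7411
Proportions for Plethodon glutinosus (n=250): 108/250=0.4320, 85/250=0.3400, 57/250=0.2280
Σ|p₁ᵢ − p₂ᵢ| = 0.1934 + 0.3197 + 0.5131 = 1.0262
D = 1 − ½ × 1.0262 = 1 − 0.51310 = 0.48690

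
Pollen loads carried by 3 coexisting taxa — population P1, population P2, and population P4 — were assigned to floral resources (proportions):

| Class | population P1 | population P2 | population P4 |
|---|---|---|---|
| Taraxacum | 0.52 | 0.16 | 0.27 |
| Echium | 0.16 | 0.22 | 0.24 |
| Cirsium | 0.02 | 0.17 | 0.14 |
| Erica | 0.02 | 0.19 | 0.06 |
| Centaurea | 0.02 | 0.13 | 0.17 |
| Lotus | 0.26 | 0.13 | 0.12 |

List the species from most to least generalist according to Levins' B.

population P2 > population P4 > population P1

Σp_P1ᵢ² = 0.52² + 0.16² + 0.02² + 0.02² + 0.02² + 0.26² = 0.2704 + 0.0256 + 0.0004 + 0.0004 + 0.0004 + 0.0676 = 0.3648
B_P1 = 1 / 0.3648 = 2.7412
Σp_P2ᵢ² = 0.16² + 0.22² + 0.17² + 0.19² + 0.13² + 0.13² = 0.0256 + 0.0484 + 0.0289 + 0.0361 + 0.0169 + 0.0169 = 0.1728
B_P2 = 1 / 0.1728 = 5.7870
Σp_P4ᵢ² = 0.27² + 0.24² + 0.14² + 0.06² + 0.17² + 0.12² = 0.0729 + 0.0576 + 0.0196 + 0.0036 + 0.0289 + 0.0144 = 0.1970
B_P4 = 1 / 0.1970 = 5.0761
Ranking by B (broadest → narrowest): population P2 (5.79) > population P4 (5.08) > population P1 (2.74)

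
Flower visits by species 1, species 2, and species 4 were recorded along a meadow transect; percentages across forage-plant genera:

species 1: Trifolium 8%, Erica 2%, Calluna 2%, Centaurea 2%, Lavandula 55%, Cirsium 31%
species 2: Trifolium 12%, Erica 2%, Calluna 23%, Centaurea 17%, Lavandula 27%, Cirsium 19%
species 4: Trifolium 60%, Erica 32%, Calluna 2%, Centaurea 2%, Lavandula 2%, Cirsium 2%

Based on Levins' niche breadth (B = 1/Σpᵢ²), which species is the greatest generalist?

Convert percentages to proportions (divide by 100).
Σp_1ᵢ² = 0.08² + 0.02² + 0.02² + 0.02² + 0.55² + 0.31² = 0.0064 + 0.0004 + 0.0004 + 0.0004 + 0.3025 + 0.0961 = 0.4062
B_1 = 1 / 0.4062 = 2.4618
Σp_2ᵢ² = 0.12² + 0.02² + 0.23² + 0.17² + 0.27² + 0.19² = 0.0144 + 0.0004 + 0.0529 + 0.0289 + 0.0729 + 0.0361 = 0.2056
B_2 = 1 / 0.2056 = 4.8638
Σp_4ᵢ² = 0.60² + 0.32² + 0.02² + 0.02² + 0.02² + 0.02² = 0.3600 + 0.1024 + 0.0004 + 0.0004 + 0.0004 + 0.0004 = 0.4640
B_4 = 1 / 0.4640 = 2.1552
Highest B → broadest niche (most generalist): species 2 (B = 4.86).

species 2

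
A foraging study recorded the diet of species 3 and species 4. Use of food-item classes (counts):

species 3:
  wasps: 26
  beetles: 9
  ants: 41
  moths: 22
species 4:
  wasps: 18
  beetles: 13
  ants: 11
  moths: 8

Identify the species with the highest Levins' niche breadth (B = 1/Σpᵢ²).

species 4

Proportions for species 3 (n=98): 26/98=0.2653, 9/98=0.0918, 41/98=0.4184, 22/98=0.2245
Proportions for species 4 (n=50): 18/50=0.3600, 13/50=0.2600, 11/50=0.2200, 8/50=0.1600
Σp_3ᵢ² = 0.2653² + 0.0918² + 0.4184² + 0.2245² = 0.070384 + 0.008427 + 0.175059 + 0.050400 = 0.304270
B_3 = 1 / 0.304270 = 3.2866
Σp_4ᵢ² = 0.3600² + 0.2600² + 0.2200² + 0.1600² = 0.129600 + 0.067600 + 0.048400 + 0.025600 = 0.271200
B_4 = 1 / 0.271200 = 3.6873
Highest B → broadest niche (most generalist): species 4 (B = 3.69).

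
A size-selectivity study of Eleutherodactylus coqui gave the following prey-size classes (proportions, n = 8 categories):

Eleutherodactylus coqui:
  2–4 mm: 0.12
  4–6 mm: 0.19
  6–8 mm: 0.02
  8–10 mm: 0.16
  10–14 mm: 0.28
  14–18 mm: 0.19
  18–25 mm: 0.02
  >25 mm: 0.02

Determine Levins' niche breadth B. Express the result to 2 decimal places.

Σpᵢ² = 0.12² + 0.19² + 0.02² + 0.16² + 0.28² + 0.19² + 0.02² + 0.02² = 0.0144 + 0.0361 + 0.0004 + 0.0256 + 0.0784 + 0.0361 + 0.0004 + 0.0004 = 0.1918
B = 1 / 0.1918 = 5.2138

5.21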